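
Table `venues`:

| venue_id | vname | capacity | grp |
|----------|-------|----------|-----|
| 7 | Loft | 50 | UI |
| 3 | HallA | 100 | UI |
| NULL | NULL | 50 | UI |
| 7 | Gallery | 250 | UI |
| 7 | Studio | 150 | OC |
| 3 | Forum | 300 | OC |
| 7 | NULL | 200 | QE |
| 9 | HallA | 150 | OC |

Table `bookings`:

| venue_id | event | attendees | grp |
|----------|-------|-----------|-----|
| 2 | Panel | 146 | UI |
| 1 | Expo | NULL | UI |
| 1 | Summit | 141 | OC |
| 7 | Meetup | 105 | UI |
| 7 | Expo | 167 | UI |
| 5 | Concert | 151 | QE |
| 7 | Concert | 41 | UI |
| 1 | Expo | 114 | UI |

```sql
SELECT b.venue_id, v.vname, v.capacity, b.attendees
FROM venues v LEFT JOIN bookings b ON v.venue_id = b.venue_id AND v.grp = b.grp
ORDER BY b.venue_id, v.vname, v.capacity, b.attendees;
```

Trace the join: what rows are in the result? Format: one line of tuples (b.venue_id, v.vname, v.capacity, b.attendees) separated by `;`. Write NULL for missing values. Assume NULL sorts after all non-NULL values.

(7, Gallery, 250, 41); (7, Gallery, 250, 105); (7, Gallery, 250, 167); (7, Loft, 50, 41); (7, Loft, 50, 105); (7, Loft, 50, 167); (NULL, Forum, 300, NULL); (NULL, HallA, 100, NULL); (NULL, HallA, 150, NULL); (NULL, Studio, 150, NULL); (NULL, NULL, 50, NULL); (NULL, NULL, 200, NULL)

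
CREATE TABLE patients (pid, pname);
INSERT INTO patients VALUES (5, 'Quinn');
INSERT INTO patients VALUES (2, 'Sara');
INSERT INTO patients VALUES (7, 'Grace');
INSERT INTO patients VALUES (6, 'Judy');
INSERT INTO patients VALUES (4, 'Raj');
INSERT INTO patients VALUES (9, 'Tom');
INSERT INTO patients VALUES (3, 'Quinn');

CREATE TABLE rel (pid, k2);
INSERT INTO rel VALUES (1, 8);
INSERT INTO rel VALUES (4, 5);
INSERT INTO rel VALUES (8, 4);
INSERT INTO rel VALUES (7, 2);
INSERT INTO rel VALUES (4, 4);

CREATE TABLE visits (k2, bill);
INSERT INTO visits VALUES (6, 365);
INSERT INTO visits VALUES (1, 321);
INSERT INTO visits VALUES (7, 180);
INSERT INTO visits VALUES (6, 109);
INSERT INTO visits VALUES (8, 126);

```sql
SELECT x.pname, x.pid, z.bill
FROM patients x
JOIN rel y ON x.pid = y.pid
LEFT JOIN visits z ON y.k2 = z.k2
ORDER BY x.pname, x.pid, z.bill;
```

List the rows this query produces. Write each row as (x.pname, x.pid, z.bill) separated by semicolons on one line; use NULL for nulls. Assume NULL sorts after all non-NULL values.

(Grace, 7, NULL); (Raj, 4, NULL); (Raj, 4, NULL)

Step 1 — x INNER JOIN y on pid → 3 row(s).
Then LEFT JOIN `visits z` on k2: each of those 3 rows is kept; rows whose y.k2 has no match in z get NULL for z's columns.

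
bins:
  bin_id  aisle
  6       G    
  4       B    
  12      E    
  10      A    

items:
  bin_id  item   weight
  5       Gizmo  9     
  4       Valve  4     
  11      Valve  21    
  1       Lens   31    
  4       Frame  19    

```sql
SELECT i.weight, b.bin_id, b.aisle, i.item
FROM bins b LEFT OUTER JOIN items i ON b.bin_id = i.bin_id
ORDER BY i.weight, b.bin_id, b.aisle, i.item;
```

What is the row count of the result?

5

LEFT JOIN keeps every row from `bins`; unmatched rows get NULL for `items`'s columns.
Matching on b.bin_id = i.bin_id.
- b (bin_id=6) has no partner → padded with NULL.
- b (bin_id=4) pairs with 2 row(s) of i.
- b (bin_id=12) has no partner → padded with NULL.
- b (bin_id=10) has no partner → padded with NULL.
Total: 2 matched + 3 padded = 5 rows.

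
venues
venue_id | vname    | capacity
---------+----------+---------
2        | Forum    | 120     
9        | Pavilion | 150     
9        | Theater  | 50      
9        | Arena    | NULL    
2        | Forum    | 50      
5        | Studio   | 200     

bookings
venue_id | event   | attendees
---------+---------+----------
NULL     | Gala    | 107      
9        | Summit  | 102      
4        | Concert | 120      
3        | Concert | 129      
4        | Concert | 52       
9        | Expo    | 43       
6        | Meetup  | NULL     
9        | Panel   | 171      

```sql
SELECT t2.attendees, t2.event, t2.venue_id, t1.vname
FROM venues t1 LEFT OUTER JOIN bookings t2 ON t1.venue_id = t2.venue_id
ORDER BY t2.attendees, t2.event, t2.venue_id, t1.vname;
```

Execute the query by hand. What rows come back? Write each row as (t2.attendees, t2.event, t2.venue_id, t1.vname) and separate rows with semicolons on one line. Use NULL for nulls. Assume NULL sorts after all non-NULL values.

(43, Expo, 9, Arena); (43, Expo, 9, Pavilion); (43, Expo, 9, Theater); (102, Summit, 9, Arena); (102, Summit, 9, Pavilion); (102, Summit, 9, Theater); (171, Panel, 9, Arena); (171, Panel, 9, Pavilion); (171, Panel, 9, Theater); (NULL, NULL, NULL, Forum); (NULL, NULL, NULL, Forum); (NULL, NULL, NULL, Studio)

LEFT JOIN keeps every row from `venues`; unmatched rows get NULL for `bookings`'s columns.
Matching on t1.venue_id = t2.venue_id. A NULL in a compared column never satisfies the condition.
- venue_id=2: no t2 row matches, row kept with t2 columns NULL.
- venue_id=9: 3 matching t2 row(s), so 3 row(s) emitted.
- venue_id=9: 3 matching t2 row(s), so 3 row(s) emitted.
- venue_id=9: 3 matching t2 row(s), so 3 row(s) emitted.
- venue_id=2: no t2 row matches, row kept with t2 columns NULL.
- venue_id=5: no t2 row matches, row kept with t2 columns NULL.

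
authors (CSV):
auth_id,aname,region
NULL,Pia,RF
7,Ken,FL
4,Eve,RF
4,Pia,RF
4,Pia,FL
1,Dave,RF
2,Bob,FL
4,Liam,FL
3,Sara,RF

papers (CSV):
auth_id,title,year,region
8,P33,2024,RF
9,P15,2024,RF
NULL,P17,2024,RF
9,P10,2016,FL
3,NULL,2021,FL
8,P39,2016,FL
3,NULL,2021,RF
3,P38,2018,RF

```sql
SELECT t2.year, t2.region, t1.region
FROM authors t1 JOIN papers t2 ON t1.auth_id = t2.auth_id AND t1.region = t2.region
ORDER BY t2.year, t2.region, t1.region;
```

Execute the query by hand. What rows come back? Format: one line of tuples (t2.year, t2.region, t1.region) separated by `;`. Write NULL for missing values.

INNER JOIN keeps only pairs where the ON condition holds.
Matching on t1.auth_id = t2.auth_id AND t1.region = t2.region. A NULL in a compared column never satisfies the condition.
- t1[0] auth_id=NULL, region=RF → no match; dropped.
- t1[1] auth_id=7, region=FL → no match; dropped.
- t1[2] auth_id=4, region=RF → no match; dropped.
- t1[3] auth_id=4, region=RF → no match; dropped.
- t1[4] auth_id=4, region=FL → no match; dropped.
- t1[5] auth_id=1, region=RF → no match; dropped.
- t1[6] auth_id=2, region=FL → no match; dropped.
- t1[7] auth_id=4, region=FL → no match; dropped.
- t1[8] auth_id=3, region=RF → 2 match(es) in t2 → 2 row(s).
After projecting and ordering:
t2.year | t2.region | t1.region
2018 | RF | RF
2021 | RF | RF

(2018, RF, RF); (2021, RF, RF)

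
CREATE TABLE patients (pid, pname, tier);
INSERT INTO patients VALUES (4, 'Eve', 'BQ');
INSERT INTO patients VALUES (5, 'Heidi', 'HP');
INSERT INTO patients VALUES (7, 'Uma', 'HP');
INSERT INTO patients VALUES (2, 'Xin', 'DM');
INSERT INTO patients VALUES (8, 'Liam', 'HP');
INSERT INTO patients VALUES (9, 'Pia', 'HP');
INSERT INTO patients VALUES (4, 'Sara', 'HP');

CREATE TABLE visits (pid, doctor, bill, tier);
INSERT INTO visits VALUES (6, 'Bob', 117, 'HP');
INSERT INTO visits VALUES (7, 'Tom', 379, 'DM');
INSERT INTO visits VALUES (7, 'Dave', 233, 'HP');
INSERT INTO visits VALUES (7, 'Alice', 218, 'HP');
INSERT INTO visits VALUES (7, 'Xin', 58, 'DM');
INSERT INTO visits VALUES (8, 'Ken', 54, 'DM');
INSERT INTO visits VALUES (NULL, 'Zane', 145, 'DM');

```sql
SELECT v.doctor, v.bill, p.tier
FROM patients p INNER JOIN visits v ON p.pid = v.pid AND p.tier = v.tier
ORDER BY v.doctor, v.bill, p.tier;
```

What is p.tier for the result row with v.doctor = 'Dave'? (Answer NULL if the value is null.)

INNER JOIN keeps only pairs where the ON condition holds.
Matching on p.pid = v.pid AND p.tier = v.tier. A NULL in a compared column never satisfies the condition.
Matched pairs: 2.

HP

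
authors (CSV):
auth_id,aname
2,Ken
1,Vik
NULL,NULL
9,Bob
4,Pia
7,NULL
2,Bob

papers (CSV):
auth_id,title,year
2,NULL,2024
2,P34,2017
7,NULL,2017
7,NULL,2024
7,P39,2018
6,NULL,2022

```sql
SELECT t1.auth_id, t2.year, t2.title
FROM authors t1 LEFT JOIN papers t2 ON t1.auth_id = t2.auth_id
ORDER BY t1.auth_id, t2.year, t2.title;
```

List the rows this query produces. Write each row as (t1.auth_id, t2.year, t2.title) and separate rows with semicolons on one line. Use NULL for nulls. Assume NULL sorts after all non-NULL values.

LEFT JOIN keeps every row from `authors`; unmatched rows get NULL for `papers`'s columns.
Matching on t1.auth_id = t2.auth_id. A NULL in a compared column never satisfies the condition.
- t1[0] auth_id=2 → 2 match(es) in t2 → 2 row(s).
- t1[1] auth_id=1 → no match; kept with NULLs on the t2 side.
- t1[2] auth_id=NULL → no match; kept with NULLs on the t2 side.
- t1[3] auth_id=9 → no match; kept with NULLs on the t2 side.
- t1[4] auth_id=4 → no match; kept with NULLs on the t2 side.
- t1[5] auth_id=7 → 3 match(es) in t2 → 3 row(s).
- t1[6] auth_id=2 → 2 match(es) in t2 → 2 row(s).

(1, NULL, NULL); (2, 2017, P34); (2, 2017, P34); (2, 2024, NULL); (2, 2024, NULL); (4, NULL, NULL); (7, 2017, NULL); (7, 2018, P39); (7, 2024, NULL); (9, NULL, NULL); (NULL, NULL, NULL)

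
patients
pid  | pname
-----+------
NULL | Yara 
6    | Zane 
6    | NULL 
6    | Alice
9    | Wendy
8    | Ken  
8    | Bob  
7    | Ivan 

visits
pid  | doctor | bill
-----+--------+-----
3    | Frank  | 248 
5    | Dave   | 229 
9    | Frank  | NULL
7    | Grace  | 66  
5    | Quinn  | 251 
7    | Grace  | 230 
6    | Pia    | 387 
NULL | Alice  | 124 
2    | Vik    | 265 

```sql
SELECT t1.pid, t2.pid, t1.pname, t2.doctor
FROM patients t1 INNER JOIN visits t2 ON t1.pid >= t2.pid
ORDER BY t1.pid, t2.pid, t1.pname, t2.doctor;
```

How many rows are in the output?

INNER JOIN keeps only pairs where the ON condition holds.
Matching on t1.pid >= t2.pid. A NULL in a compared column never satisfies the condition.
Matched pairs: 44.
Total: 44 rows.

44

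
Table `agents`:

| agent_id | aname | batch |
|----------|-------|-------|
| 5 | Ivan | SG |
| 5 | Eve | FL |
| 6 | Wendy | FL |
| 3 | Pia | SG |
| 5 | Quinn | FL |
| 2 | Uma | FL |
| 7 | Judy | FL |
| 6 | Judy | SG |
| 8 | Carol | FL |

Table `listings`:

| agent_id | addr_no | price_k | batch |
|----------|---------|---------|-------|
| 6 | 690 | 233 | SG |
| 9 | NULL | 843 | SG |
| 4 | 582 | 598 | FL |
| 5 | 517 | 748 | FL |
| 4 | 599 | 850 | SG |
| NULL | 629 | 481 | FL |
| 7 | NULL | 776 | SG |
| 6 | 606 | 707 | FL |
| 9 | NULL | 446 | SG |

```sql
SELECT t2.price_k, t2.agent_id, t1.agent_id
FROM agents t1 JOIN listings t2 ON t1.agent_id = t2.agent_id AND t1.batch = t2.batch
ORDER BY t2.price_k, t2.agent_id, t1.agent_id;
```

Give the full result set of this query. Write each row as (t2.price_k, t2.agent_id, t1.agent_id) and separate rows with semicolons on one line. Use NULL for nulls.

INNER JOIN keeps only pairs where the ON condition holds.
Matching on t1.agent_id = t2.agent_id AND t1.batch = t2.batch. A NULL in a compared column never satisfies the condition.
Matched pairs: 4.

(233, 6, 6); (707, 6, 6); (748, 5, 5); (748, 5, 5)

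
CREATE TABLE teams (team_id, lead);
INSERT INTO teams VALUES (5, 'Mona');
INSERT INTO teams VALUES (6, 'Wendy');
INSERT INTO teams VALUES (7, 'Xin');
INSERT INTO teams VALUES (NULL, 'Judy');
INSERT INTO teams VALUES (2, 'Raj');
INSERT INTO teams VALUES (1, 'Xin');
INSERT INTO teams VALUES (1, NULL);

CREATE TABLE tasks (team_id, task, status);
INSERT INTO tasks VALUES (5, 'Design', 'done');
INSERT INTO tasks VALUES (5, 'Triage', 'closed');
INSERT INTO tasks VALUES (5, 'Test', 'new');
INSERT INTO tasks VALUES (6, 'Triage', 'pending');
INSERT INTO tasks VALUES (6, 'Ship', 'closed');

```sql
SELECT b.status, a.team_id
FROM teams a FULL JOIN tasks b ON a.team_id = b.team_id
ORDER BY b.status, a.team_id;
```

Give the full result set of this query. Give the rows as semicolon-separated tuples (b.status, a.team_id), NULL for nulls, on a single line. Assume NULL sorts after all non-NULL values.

FULL OUTER JOIN keeps every row from both sides; unmatched rows get NULL for the other side's columns.
Matching on a.team_id = b.team_id. A NULL in a compared column never satisfies the condition.
Matched pairs: 5; unmatched a rows kept: 5; unmatched b rows kept: 0.

(closed, 5); (closed, 6); (done, 5); (new, 5); (pending, 6); (NULL, 1); (NULL, 1); (NULL, 2); (NULL, 7); (NULL, NULL)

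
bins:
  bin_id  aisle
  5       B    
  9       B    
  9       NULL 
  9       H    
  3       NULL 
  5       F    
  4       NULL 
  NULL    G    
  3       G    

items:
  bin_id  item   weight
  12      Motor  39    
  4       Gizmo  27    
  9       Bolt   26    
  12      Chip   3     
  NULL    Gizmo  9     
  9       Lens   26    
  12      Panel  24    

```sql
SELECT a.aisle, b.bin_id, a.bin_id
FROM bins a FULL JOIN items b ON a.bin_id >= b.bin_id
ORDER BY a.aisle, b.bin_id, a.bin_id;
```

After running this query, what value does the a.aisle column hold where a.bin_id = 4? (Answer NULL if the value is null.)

NULL

FULL OUTER JOIN keeps every row from both sides; unmatched rows get NULL for the other side's columns.
Matching on a.bin_id >= b.bin_id. A NULL in a compared column never satisfies the condition.
Matched pairs: 12; unmatched a rows kept: 3; unmatched b rows kept: 4.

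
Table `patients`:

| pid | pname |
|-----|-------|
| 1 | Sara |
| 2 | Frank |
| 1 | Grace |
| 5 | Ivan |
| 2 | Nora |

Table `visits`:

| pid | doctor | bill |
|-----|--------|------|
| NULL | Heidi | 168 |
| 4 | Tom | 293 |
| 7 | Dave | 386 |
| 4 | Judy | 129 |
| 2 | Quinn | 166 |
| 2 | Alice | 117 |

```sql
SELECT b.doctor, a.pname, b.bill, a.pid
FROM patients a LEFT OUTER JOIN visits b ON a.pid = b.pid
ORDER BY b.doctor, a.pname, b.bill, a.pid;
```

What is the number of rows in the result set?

LEFT JOIN keeps every row from `patients`; unmatched rows get NULL for `visits`'s columns.
Matching on a.pid = b.pid. A NULL in a compared column never satisfies the condition.
- a row (pid=1): no match → kept, b columns NULL.
- a row (pid=2): matches 2 b row(s) → 2 output row(s).
- a row (pid=1): no match → kept, b columns NULL.
- a row (pid=5): no match → kept, b columns NULL.
- a row (pid=2): matches 2 b row(s) → 2 output row(s).
Total: 4 matched + 3 padded = 7 rows.

7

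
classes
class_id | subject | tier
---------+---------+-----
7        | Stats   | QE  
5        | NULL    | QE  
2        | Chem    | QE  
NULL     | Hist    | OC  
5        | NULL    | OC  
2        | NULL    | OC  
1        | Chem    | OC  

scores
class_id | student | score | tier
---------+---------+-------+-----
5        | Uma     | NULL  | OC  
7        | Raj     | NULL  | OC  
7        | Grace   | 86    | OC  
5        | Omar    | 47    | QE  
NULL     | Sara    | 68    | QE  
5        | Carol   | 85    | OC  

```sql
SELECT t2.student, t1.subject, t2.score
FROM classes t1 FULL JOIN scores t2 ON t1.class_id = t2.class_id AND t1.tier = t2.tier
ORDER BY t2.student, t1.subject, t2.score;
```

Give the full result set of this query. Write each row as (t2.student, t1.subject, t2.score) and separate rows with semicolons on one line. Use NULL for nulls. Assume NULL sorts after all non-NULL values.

FULL OUTER JOIN keeps every row from both sides; unmatched rows get NULL for the other side's columns.
Matching on t1.class_id = t2.class_id AND t1.tier = t2.tier. A NULL in a compared column never satisfies the condition.
- class_id=7, tier=QE: no t2 row matches, row kept with t2 columns NULL.
- class_id=5, tier=QE: 1 matching t2 row(s), so 1 row(s) emitted.
- class_id=2, tier=QE: no t2 row matches, row kept with t2 columns NULL.
- class_id=NULL, tier=OC: no t2 row matches, row kept with t2 columns NULL.
- class_id=5, tier=OC: 2 matching t2 row(s), so 2 row(s) emitted.
- class_id=2, tier=OC: no t2 row matches, row kept with t2 columns NULL.
- class_id=1, tier=OC: no t2 row matches, row kept with t2 columns NULL.
- 3 row(s) from t2 found no t1 partner → padded with NULL.

(Carol, NULL, 85); (Grace, NULL, 86); (Omar, NULL, 47); (Raj, NULL, NULL); (Sara, NULL, 68); (Uma, NULL, NULL); (NULL, Chem, NULL); (NULL, Chem, NULL); (NULL, Hist, NULL); (NULL, Stats, NULL); (NULL, NULL, NULL)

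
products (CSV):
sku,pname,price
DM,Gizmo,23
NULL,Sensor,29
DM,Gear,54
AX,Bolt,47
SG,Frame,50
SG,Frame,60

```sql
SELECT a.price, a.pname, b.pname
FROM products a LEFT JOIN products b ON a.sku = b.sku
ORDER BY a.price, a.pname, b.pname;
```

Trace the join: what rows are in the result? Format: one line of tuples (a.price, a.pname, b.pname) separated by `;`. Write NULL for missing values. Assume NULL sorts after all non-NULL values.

(23, Gizmo, Gear); (23, Gizmo, Gizmo); (29, Sensor, NULL); (47, Bolt, Bolt); (50, Frame, Frame); (50, Frame, Frame); (54, Gear, Gear); (54, Gear, Gizmo); (60, Frame, Frame); (60, Frame, Frame)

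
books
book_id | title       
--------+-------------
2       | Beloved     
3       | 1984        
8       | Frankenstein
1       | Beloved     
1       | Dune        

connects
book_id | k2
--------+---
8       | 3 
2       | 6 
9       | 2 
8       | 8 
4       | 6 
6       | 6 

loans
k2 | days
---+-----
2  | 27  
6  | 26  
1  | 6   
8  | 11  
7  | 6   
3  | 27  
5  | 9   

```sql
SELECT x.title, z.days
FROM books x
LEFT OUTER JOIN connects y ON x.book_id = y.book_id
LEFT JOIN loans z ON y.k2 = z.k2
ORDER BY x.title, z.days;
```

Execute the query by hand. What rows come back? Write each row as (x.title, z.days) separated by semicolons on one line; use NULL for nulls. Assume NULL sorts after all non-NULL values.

(1984, NULL); (Beloved, 26); (Beloved, NULL); (Dune, NULL); (Frankenstein, 11); (Frankenstein, 27)

Evaluate left to right. First `books x LEFT JOIN connects y` on book_id: 6 row(s).
Then LEFT JOIN `loans z` on k2: each of those 6 rows is kept; rows whose y.k2 has no match in z get NULL for z's columns.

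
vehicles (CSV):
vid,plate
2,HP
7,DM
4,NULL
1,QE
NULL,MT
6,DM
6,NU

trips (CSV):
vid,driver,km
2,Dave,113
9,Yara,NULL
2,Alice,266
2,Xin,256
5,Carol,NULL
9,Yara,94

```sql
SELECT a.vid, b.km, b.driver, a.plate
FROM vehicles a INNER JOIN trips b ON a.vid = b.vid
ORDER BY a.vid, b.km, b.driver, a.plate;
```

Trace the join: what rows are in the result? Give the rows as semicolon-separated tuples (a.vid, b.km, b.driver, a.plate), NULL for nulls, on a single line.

INNER JOIN keeps only pairs where the ON condition holds.
Matching on a.vid = b.vid. A NULL in a compared column never satisfies the condition.
- a (vid=2) pairs with 3 row(s) of b.
- a (vid=7) has no partner → excluded.
- a (vid=4) has no partner → excluded.
- a (vid=1) has no partner → excluded.
- a (vid=NULL) has no partner → excluded.
- a (vid=6) has no partner → excluded.
- a (vid=6) has no partner → excluded.
After projecting and ordering:
a.vid | b.km | b.driver | a.plate
2 | 113 | Dave | HP
2 | 256 | Xin | HP
2 | 266 | Alice | HP

(2, 113, Dave, HP); (2, 256, Xin, HP); (2, 266, Alice, HP)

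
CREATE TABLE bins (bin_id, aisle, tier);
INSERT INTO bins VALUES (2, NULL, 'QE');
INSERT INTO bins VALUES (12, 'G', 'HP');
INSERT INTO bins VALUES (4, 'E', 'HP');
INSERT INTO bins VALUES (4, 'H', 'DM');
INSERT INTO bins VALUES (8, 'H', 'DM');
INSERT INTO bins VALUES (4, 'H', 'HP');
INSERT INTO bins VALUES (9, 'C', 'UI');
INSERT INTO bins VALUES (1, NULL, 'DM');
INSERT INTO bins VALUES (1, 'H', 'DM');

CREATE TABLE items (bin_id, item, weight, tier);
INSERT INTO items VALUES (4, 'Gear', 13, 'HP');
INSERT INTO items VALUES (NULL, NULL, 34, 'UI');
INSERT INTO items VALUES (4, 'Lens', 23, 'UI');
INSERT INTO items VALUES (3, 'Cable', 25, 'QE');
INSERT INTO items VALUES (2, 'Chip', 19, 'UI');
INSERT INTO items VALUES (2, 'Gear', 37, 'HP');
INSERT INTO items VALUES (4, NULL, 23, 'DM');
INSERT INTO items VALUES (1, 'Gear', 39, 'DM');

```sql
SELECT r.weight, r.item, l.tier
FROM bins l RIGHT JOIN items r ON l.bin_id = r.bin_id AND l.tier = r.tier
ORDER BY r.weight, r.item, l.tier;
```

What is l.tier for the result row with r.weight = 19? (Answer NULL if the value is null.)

NULL

RIGHT JOIN keeps every row from `items`; unmatched rows get NULL for `bins`'s columns.
Matching on l.bin_id = r.bin_id AND l.tier = r.tier. A NULL in a compared column never satisfies the condition.
- l (bin_id=2, tier=QE) has no partner in r.
- l (bin_id=12, tier=HP) has no partner in r.
- l (bin_id=4, tier=HP) pairs with 1 row(s) of r.
- l (bin_id=4, tier=DM) pairs with 1 row(s) of r.
- l (bin_id=8, tier=DM) has no partner in r.
- l (bin_id=4, tier=HP) pairs with 1 row(s) of r.
- l (bin_id=9, tier=UI) has no partner in r.
- l (bin_id=1, tier=DM) pairs with 1 row(s) of r.
- l (bin_id=1, tier=DM) pairs with 1 row(s) of r.
- plus 5 unmatched r row(s), each kept with NULL l columns.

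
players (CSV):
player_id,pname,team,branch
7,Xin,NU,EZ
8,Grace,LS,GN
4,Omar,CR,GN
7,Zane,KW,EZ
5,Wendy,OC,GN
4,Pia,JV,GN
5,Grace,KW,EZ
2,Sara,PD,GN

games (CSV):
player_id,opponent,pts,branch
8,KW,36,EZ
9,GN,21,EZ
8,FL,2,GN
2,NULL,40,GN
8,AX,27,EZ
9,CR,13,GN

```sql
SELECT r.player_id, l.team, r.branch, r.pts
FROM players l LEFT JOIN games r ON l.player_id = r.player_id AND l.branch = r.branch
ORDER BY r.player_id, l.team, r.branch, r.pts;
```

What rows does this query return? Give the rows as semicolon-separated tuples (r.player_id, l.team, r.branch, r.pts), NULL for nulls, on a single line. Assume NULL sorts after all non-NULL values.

(2, PD, GN, 40); (8, LS, GN, 2); (NULL, CR, NULL, NULL); (NULL, JV, NULL, NULL); (NULL, KW, NULL, NULL); (NULL, KW, NULL, NULL); (NULL, NU, NULL, NULL); (NULL, OC, NULL, NULL)

LEFT JOIN keeps every row from `players`; unmatched rows get NULL for `games`'s columns.
Matching on l.player_id = r.player_id AND l.branch = r.branch.
- l[0] player_id=7, branch=EZ → no match; kept with NULLs on the r side.
- l[1] player_id=8, branch=GN → 1 match(es) in r → 1 row(s).
- l[2] player_id=4, branch=GN → no match; kept with NULLs on the r side.
- l[3] player_id=7, branch=EZ → no match; kept with NULLs on the r side.
- l[4] player_id=5, branch=GN → no match; kept with NULLs on the r side.
- l[5] player_id=4, branch=GN → no match; kept with NULLs on the r side.
- l[6] player_id=5, branch=EZ → no match; kept with NULLs on the r side.
- l[7] player_id=2, branch=GN → 1 match(es) in r → 1 row(s).
After projecting and ordering:
r.player_id | l.team | r.branch | r.pts
2 | PD | GN | 40
8 | LS | GN | 2
NULL | CR | NULL | NULL
NULL | JV | NULL | NULL
NULL | KW | NULL | NULL
NULL | KW | NULL | NULL
NULL | NU | NULL | NULL
NULL | OC | NULL | NULL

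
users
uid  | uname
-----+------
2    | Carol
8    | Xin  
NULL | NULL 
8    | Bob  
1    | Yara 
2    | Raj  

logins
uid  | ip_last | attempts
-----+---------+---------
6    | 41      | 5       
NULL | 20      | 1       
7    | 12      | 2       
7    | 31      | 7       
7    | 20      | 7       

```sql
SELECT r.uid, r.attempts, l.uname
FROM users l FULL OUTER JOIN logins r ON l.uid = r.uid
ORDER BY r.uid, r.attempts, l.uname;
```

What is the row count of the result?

11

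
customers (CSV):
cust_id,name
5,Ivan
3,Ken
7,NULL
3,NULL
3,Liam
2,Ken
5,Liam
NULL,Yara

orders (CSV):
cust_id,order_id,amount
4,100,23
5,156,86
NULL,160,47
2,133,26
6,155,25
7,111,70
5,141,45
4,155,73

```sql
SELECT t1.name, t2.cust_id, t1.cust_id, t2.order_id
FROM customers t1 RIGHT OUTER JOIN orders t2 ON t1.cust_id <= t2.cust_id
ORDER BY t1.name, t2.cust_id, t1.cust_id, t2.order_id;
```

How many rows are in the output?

35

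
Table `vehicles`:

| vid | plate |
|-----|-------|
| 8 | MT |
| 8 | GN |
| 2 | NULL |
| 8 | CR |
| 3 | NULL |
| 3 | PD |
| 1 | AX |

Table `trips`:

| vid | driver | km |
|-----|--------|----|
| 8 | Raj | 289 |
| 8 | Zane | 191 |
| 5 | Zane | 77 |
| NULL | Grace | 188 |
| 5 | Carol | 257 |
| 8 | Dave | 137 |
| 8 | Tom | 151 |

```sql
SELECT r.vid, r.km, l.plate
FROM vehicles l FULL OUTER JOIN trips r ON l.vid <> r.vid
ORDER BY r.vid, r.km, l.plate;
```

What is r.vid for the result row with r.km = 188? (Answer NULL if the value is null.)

NULL

FULL OUTER JOIN keeps every row from both sides; unmatched rows get NULL for the other side's columns.
Matching on l.vid <> r.vid. A NULL in a compared column never satisfies the condition.
Matched pairs: 30; unmatched l rows kept: 0; unmatched r rows kept: 1.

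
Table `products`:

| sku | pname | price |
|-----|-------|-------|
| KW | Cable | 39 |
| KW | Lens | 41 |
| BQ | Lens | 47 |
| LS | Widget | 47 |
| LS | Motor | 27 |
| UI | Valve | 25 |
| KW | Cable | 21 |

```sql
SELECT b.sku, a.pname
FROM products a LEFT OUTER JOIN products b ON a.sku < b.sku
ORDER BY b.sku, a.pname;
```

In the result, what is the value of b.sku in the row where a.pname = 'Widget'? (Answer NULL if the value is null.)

LEFT JOIN keeps every row from `products a`; unmatched rows get NULL for `products b`'s columns.
Matching on a.sku < b.sku.
Matched pairs: 17; unmatched a rows kept: 1.

UI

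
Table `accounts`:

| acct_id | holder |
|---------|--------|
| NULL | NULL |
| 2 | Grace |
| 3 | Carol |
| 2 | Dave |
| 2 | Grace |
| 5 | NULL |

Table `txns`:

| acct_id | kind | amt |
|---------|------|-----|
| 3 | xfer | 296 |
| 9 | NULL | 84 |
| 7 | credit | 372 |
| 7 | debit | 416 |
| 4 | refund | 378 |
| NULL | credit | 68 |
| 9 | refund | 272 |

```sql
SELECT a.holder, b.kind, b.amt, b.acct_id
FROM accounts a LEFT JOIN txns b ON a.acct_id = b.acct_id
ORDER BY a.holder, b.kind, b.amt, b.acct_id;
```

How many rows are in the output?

6

LEFT JOIN keeps every row from `accounts`; unmatched rows get NULL for `txns`'s columns.
Matching on a.acct_id = b.acct_id. A NULL in a compared column never satisfies the condition.
- a row (acct_id=NULL): no match → kept, b columns NULL.
- a row (acct_id=2): no match → kept, b columns NULL.
- a row (acct_id=3): matches 1 b row(s) → 1 output row(s).
- a row (acct_id=2): no match → kept, b columns NULL.
- a row (acct_id=2): no match → kept, b columns NULL.
- a row (acct_id=5): no match → kept, b columns NULL.
Total: 1 matched + 5 padded = 6 rows.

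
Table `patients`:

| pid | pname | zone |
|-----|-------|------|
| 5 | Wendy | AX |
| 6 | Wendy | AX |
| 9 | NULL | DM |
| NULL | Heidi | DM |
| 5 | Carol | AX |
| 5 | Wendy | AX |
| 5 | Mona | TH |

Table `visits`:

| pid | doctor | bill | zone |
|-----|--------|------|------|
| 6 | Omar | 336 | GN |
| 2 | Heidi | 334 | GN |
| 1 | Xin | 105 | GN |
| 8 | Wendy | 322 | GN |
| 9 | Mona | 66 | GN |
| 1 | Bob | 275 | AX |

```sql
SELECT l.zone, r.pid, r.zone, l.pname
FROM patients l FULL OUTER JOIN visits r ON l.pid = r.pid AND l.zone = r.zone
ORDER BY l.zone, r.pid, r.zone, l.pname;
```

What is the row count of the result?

13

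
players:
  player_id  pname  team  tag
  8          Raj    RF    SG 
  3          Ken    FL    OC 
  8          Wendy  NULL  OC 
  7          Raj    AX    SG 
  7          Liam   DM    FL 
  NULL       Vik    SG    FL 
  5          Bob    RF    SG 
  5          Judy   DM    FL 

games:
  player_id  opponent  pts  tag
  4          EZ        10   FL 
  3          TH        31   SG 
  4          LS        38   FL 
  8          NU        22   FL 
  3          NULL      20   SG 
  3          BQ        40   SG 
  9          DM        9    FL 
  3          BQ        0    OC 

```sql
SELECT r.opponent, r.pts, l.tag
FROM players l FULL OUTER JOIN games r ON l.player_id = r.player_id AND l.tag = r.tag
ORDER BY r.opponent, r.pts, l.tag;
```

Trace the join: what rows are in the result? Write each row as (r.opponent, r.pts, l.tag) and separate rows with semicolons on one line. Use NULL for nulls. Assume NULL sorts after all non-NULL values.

FULL OUTER JOIN keeps every row from both sides; unmatched rows get NULL for the other side's columns.
Matching on l.player_id = r.player_id AND l.tag = r.tag. A NULL in a compared column never satisfies the condition.
- player_id=8, tag=SG: no r row matches, row kept with r columns NULL.
- player_id=3, tag=OC: 1 matching r row(s), so 1 row(s) emitted.
- player_id=8, tag=OC: no r row matches, row kept with r columns NULL.
- player_id=7, tag=SG: no r row matches, row kept with r columns NULL.
- player_id=7, tag=FL: no r row matches, row kept with r columns NULL.
- player_id=NULL, tag=FL: no r row matches, row kept with r columns NULL.
- player_id=5, tag=SG: no r row matches, row kept with r columns NULL.
- player_id=5, tag=FL: no r row matches, row kept with r columns NULL.
- 7 row(s) from r found no l partner → padded with NULL.

(BQ, 0, OC); (BQ, 40, NULL); (DM, 9, NULL); (EZ, 10, NULL); (LS, 38, NULL); (NU, 22, NULL); (TH, 31, NULL); (NULL, 20, NULL); (NULL, NULL, FL); (NULL, NULL, FL); (NULL, NULL, FL); (NULL, NULL, OC); (NULL, NULL, SG); (NULL, NULL, SG); (NULL, NULL, SG)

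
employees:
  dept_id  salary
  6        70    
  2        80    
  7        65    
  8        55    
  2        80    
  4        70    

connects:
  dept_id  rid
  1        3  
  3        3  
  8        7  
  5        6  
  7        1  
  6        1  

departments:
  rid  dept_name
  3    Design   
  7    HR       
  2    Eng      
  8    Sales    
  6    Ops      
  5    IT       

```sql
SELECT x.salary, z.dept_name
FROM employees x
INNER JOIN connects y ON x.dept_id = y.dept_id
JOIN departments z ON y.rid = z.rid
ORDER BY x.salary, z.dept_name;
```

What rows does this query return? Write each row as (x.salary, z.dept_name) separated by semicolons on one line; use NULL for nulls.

(55, HR)

Joins associate left-to-right: employees INNER JOIN connects on dept_id gives 3 intermediate row(s).
Then INNER JOIN `departments z` on rid: keep only rows whose y.rid appears in z.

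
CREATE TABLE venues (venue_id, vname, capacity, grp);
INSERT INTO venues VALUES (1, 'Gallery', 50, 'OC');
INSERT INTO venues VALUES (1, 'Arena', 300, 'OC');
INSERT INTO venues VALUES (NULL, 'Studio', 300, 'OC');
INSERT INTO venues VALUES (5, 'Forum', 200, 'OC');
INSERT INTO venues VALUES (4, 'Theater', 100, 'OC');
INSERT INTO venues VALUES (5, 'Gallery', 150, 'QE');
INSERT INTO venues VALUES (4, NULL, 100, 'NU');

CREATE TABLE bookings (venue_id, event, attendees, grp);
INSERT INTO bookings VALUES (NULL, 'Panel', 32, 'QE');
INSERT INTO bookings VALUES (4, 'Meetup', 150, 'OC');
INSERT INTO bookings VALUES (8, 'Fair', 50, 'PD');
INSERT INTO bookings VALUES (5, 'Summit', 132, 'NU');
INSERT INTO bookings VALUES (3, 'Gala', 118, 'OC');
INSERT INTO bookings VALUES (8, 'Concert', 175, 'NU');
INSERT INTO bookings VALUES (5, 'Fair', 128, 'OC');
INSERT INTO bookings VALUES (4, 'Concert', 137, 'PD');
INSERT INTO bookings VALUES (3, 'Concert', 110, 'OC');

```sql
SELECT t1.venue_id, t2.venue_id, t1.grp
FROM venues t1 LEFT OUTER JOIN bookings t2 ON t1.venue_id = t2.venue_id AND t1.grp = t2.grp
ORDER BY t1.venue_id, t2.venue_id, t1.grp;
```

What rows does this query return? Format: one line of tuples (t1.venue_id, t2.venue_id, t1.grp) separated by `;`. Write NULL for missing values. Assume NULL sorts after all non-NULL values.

(1, NULL, OC); (1, NULL, OC); (4, 4, OC); (4, NULL, NU); (5, 5, OC); (5, NULL, QE); (NULL, NULL, OC)

LEFT JOIN keeps every row from `venues`; unmatched rows get NULL for `bookings`'s columns.
Matching on t1.venue_id = t2.venue_id AND t1.grp = t2.grp. A NULL in a compared column never satisfies the condition.
- t1 (venue_id=1, grp=OC) has no partner → padded with NULL.
- t1 (venue_id=1, grp=OC) has no partner → padded with NULL.
- t1 (venue_id=NULL, grp=OC) has no partner → padded with NULL.
- t1 (venue_id=5, grp=OC) pairs with 1 row(s) of t2.
- t1 (venue_id=4, grp=OC) pairs with 1 row(s) of t2.
- t1 (venue_id=5, grp=QE) has no partner → padded with NULL.
- t1 (venue_id=4, grp=NU) has no partner → padded with NULL.
After projecting and ordering:
t1.venue_id | t2.venue_id | t1.grp
1 | NULL | OC
1 | NULL | OC
4 | 4 | OC
4 | NULL | NU
5 | 5 | OC
5 | NULL | QE
NULL | NULL | OC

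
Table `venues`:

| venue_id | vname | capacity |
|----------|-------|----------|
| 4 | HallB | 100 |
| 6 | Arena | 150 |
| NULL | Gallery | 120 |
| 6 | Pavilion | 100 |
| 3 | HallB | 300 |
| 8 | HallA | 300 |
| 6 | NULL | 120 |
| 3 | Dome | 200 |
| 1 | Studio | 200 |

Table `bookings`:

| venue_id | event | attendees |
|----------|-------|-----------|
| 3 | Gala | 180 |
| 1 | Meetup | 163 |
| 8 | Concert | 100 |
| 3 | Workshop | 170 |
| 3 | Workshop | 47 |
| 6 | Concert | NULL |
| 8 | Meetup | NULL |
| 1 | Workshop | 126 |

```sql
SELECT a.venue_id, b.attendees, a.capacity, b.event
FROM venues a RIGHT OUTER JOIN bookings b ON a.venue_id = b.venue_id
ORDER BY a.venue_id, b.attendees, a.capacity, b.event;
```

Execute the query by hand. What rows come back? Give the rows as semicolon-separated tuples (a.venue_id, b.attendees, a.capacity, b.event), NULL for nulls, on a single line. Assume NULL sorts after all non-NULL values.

(1, 126, 200, Workshop); (1, 163, 200, Meetup); (3, 47, 200, Workshop); (3, 47, 300, Workshop); (3, 170, 200, Workshop); (3, 170, 300, Workshop); (3, 180, 200, Gala); (3, 180, 300, Gala); (6, NULL, 100, Concert); (6, NULL, 120, Concert); (6, NULL, 150, Concert); (8, 100, 300, Concert); (8, NULL, 300, Meetup)

RIGHT JOIN keeps every row from `bookings`; unmatched rows get NULL for `venues`'s columns.
Matching on a.venue_id = b.venue_id. A NULL in a compared column never satisfies the condition.
- venue_id=4: no matching b row.
- venue_id=6: 1 matching b row(s), so 1 row(s) emitted.
- venue_id=NULL: no matching b row.
- venue_id=6: 1 matching b row(s), so 1 row(s) emitted.
- venue_id=3: 3 matching b row(s), so 3 row(s) emitted.
- venue_id=8: 2 matching b row(s), so 2 row(s) emitted.
- venue_id=6: 1 matching b row(s), so 1 row(s) emitted.
- venue_id=3: 3 matching b row(s), so 3 row(s) emitted.
- venue_id=1: 2 matching b row(s), so 2 row(s) emitted.
- every b row matched at least one a row.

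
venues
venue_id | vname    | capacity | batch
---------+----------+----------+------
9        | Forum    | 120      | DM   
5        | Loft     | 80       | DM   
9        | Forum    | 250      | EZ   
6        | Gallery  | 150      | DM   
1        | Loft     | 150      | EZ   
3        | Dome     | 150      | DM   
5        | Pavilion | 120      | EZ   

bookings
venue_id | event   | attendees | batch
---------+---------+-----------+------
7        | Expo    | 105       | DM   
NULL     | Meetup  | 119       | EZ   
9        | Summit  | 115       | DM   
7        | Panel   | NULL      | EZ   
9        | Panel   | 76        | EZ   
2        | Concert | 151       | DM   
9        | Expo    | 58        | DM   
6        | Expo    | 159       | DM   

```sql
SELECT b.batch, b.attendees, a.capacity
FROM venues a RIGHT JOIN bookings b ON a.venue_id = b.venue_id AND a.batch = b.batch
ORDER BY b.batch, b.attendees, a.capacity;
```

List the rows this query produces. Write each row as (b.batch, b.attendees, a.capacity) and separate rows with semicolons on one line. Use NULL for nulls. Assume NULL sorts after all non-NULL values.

(DM, 58, 120); (DM, 105, NULL); (DM, 115, 120); (DM, 151, NULL); (DM, 159, 150); (EZ, 76, 250); (EZ, 119, NULL); (EZ, NULL, NULL)

RIGHT JOIN keeps every row from `bookings`; unmatched rows get NULL for `venues`'s columns.
Matching on a.venue_id = b.venue_id AND a.batch = b.batch. A NULL in a compared column never satisfies the condition.
Matched pairs: 4; unmatched b rows kept: 4.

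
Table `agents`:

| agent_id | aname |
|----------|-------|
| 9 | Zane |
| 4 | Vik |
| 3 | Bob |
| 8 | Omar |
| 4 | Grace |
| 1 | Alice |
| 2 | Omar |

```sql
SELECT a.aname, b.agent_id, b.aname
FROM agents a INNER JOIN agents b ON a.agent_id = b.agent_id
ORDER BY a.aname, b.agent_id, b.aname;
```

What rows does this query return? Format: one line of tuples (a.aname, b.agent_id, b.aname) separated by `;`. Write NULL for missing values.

INNER JOIN keeps only pairs where the ON condition holds.
Matching on a.agent_id = b.agent_id.
- a row (agent_id=9): matches 1 b row(s) → 1 output row(s).
- a row (agent_id=4): matches 2 b row(s) → 2 output row(s).
- a row (agent_id=3): matches 1 b row(s) → 1 output row(s).
- a row (agent_id=8): matches 1 b row(s) → 1 output row(s).
- a row (agent_id=4): matches 2 b row(s) → 2 output row(s).
- a row (agent_id=1): matches 1 b row(s) → 1 output row(s).
- a row (agent_id=2): matches 1 b row(s) → 1 output row(s).
After projecting and ordering:
a.aname | b.agent_id | b.aname
Alice | 1 | Alice
Bob | 3 | Bob
Grace | 4 | Grace
Grace | 4 | Vik
Omar | 2 | Omar
Omar | 8 | Omar
Vik | 4 | Grace
Vik | 4 | Vik
Zane | 9 | Zane

(Alice, 1, Alice); (Bob, 3, Bob); (Grace, 4, Grace); (Grace, 4, Vik); (Omar, 2, Omar); (Omar, 8, Omar); (Vik, 4, Grace); (Vik, 4, Vik); (Zane, 9, Zane)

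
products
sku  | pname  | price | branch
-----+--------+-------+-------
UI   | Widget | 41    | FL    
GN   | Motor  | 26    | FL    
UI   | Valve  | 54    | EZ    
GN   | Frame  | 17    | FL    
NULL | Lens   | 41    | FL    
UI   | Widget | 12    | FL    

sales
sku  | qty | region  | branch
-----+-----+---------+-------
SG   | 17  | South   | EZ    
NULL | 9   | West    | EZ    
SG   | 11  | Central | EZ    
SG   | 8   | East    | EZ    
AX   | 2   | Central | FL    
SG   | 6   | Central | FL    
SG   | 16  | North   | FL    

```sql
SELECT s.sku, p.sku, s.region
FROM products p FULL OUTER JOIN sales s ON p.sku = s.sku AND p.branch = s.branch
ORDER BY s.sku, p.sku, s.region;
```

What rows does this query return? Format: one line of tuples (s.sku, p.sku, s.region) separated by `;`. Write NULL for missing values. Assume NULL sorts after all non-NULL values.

FULL OUTER JOIN keeps every row from both sides; unmatched rows get NULL for the other side's columns.
Matching on p.sku = s.sku AND p.branch = s.branch. A NULL in a compared column never satisfies the condition.
- p[0] sku=UI, branch=FL → no match; kept with NULLs on the s side.
- p[1] sku=GN, branch=FL → no match; kept with NULLs on the s side.
- p[2] sku=UI, branch=EZ → no match; kept with NULLs on the s side.
- p[3] sku=GN, branch=FL → no match; kept with NULLs on the s side.
- p[4] sku=NULL, branch=FL → no match; kept with NULLs on the s side.
- p[5] sku=UI, branch=FL → no match; kept with NULLs on the s side.
- plus 7 unmatched s row(s), each kept with NULL p columns.

(AX, NULL, Central); (SG, NULL, Central); (SG, NULL, Central); (SG, NULL, East); (SG, NULL, North); (SG, NULL, South); (NULL, GN, NULL); (NULL, GN, NULL); (NULL, UI, NULL); (NULL, UI, NULL); (NULL, UI, NULL); (NULL, NULL, West); (NULL, NULL, NULL)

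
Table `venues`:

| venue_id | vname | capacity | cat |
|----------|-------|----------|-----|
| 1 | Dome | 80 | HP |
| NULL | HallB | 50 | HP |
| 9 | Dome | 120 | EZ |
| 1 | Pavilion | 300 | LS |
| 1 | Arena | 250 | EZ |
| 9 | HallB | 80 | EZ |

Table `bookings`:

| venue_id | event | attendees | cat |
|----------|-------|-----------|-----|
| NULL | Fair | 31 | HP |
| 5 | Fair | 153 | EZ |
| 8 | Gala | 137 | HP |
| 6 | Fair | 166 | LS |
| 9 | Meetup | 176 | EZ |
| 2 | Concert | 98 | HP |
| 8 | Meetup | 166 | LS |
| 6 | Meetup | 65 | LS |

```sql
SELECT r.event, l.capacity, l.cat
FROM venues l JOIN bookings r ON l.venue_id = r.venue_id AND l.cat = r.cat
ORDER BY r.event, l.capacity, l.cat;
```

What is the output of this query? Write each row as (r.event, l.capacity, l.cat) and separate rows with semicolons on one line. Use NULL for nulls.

INNER JOIN keeps only pairs where the ON condition holds.
Matching on l.venue_id = r.venue_id AND l.cat = r.cat. A NULL in a compared column never satisfies the condition.
- venue_id=1, cat=HP: no matching r row, dropped.
- venue_id=NULL, cat=HP: no matching r row, dropped.
- venue_id=9, cat=EZ: 1 matching r row(s), so 1 row(s) emitted.
- venue_id=1, cat=LS: no matching r row, dropped.
- venue_id=1, cat=EZ: no matching r row, dropped.
- venue_id=9, cat=EZ: 1 matching r row(s), so 1 row(s) emitted.
After projecting and ordering:
r.event | l.capacity | l.cat
Meetup | 80 | EZ
Meetup | 120 | EZ

(Meetup, 80, EZ); (Meetup, 120, EZ)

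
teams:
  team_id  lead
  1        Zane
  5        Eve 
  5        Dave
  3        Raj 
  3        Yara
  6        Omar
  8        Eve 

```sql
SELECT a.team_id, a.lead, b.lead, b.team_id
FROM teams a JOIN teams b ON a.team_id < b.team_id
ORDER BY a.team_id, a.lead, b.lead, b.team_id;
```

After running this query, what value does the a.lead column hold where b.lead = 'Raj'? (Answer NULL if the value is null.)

INNER JOIN keeps only pairs where the ON condition holds.
Matching on a.team_id < b.team_id.
- team_id=1: 6 matching b row(s), so 6 row(s) emitted.
- team_id=5: 2 matching b row(s), so 2 row(s) emitted.
- team_id=5: 2 matching b row(s), so 2 row(s) emitted.
- team_id=3: 4 matching b row(s), so 4 row(s) emitted.
- team_id=3: 4 matching b row(s), so 4 row(s) emitted.
- team_id=6: 1 matching b row(s), so 1 row(s) emitted.
- team_id=8: no matching b row, dropped.

Zane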